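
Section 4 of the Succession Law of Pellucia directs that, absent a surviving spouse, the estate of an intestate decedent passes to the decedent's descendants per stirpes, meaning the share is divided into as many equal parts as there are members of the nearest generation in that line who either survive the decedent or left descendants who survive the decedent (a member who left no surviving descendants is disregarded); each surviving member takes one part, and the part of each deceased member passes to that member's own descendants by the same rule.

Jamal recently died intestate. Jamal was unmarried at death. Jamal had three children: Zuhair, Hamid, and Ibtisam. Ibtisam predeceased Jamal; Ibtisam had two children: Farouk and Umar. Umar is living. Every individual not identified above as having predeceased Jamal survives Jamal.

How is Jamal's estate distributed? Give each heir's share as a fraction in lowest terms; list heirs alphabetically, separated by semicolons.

Farouk 1/6; Hamid 1/3; Umar 1/6; Zuhair 1/3

There is no surviving spouse, so the entire estate passes to Jamal's descendants per stirpes.
The estate is divided into 3 equal shares of 1/3 among Zuhair, Hamid, Ibtisam.
Zuhair is living and takes 1/3.
Hamid is living and takes 1/3.
Ibtisam predeceased; the 1/3 allotted to Ibtisam's branch passes to Ibtisam's issue by representation.
The 1/3 is divided into 2 equal shares of 1/6 among Farouk, Umar.
Farouk is living and takes 1/6.
Umar is living and takes 1/6.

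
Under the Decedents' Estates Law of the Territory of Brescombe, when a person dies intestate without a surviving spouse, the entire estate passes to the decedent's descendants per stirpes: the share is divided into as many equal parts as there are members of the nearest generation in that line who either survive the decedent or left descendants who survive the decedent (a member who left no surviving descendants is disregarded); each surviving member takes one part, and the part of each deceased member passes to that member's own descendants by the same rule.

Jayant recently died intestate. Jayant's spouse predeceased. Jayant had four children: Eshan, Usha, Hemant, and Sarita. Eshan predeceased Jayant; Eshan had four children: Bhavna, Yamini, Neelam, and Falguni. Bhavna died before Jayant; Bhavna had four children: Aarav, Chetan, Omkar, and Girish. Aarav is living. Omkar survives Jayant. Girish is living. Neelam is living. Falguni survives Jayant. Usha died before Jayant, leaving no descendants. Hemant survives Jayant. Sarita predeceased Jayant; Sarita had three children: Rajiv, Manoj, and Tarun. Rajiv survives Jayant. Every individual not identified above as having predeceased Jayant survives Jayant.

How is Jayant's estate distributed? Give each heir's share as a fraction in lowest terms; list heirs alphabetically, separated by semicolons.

Aarav 1/48; Chetan 1/48; Falguni 1/12; Girish 1/48; Hemant 1/3; Manoj 1/9; Neelam 1/12; Omkar 1/48; Rajiv 1/9; Tarun 1/9; Yamini 1/12

There is no surviving spouse, so the entire estate passes to Jayant's descendants per stirpes.
Usha left no surviving issue, so that branch lapses and is disregarded.
The estate is divided into 3 equal shares of 1/3 among Eshan, Hemant, Sarita.
Eshan predeceased; the 1/3 allotted to Eshan's branch passes to Eshan's issue by representation.
The 1/3 is divided into 4 equal shares of 1/12 among Bhavna, Yamini, Neelam, Falguni.
Bhavna predeceased; the 1/12 allotted to Bhavna's branch passes to Bhavna's issue by representation.
The 1/12 is divided into 4 equal shares of 1/48 among Aarav, Chetan, Omkar, Girish.
Aarav is living and takes 1/48.
Chetan is living and takes 1/48.
Omkar is living and takes 1/48.
Girish is living and takes 1/48.
Yamini is living and takes 1/12.
Neelam is living and takes 1/12.
Falguni is living and takes 1/12.
Hemant is living and takes 1/3.
Sarita predeceased; the 1/3 allotted to Sarita's branch passes to Sarita's issue by representation.
The 1/3 is divided into 3 equal shares of 1/9 among Rajiv, Manoj, Tarun.
Rajiv is living and takes 1/9.
Manoj is living and takes 1/9.
Tarun is living and takes 1/9.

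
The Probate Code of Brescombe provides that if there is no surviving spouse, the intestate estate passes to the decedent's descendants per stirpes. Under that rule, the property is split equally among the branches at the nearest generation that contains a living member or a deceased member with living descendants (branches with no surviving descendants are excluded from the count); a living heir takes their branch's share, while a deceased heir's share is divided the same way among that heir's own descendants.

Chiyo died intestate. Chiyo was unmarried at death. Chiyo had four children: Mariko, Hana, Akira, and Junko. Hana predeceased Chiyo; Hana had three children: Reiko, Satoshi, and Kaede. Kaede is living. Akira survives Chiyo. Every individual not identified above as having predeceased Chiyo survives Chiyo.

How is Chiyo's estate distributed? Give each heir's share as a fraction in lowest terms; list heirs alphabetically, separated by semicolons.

There is no surviving spouse, so the entire estate passes to Chiyo's descendants per stirpes.
The estate is divided into 4 equal shares of 1/4 among Mariko, Hana, Akira, Junko.
Mariko is living and takes 1/4.
Hana predeceased; the 1/4 allotted to Hana's branch passes to Hana's issue by representation.
The 1/4 is divided into 3 equal shares of 1/12 among Reiko, Satoshi, Kaede.
Reiko is living and takes 1/12.
Satoshi is living and takes 1/12.
Kaede is living and takes 1/12.
Akira is living and takes 1/4.
Junko is living and takes 1/4.

Akira 1/4; Junko 1/4; Kaede 1/12; Mariko 1/4; Reiko 1/12; Satoshi 1/12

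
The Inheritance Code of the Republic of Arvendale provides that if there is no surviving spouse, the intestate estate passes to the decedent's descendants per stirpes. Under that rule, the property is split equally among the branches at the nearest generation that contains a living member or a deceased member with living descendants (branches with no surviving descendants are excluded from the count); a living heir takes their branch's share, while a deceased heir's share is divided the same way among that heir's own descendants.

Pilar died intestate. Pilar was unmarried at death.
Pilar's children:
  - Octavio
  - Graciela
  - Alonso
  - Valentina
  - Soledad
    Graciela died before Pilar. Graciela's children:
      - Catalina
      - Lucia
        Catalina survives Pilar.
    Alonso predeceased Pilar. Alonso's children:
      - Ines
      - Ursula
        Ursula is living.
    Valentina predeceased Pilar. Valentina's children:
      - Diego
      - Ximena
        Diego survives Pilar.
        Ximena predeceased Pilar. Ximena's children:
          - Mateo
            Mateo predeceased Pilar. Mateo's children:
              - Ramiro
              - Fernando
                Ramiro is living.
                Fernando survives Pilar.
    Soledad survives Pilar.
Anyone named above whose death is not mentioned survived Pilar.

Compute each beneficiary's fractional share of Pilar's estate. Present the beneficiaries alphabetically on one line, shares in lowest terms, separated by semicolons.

Catalina 1/10; Diego 1/10; Fernando 1/20; Ines 1/10; Lucia 1/10; Octavio 1/5; Ramiro 1/20; Soledad 1/5; Ursula 1/10

There is no surviving spouse, so the entire estate passes to Pilar's descendants per stirpes.
The estate is divided into 5 equal shares of 1/5 among Octavio, Graciela, Alonso, Valentina, Soledad.
Octavio is living and takes 1/5.
Graciela predeceased; the 1/5 allotted to Graciela's branch passes to Graciela's issue by representation.
The 1/5 is divided into 2 equal shares of 1/10 among Catalina, Lucia.
Catalina is living and takes 1/10.
Lucia is living and takes 1/10.
Alonso predeceased; the 1/5 allotted to Alonso's branch passes to Alonso's issue by representation.
The 1/5 is divided into 2 equal shares of 1/10 among Ines, Ursula.
Ines is living and takes 1/10.
Ursula is living and takes 1/10.
Valentina predeceased; the 1/5 allotted to Valentina's branch passes to Valentina's issue by representation.
The 1/5 is divided into 2 equal shares of 1/10 among Diego, Ximena.
Diego is living and takes 1/10.
Ximena predeceased; the 1/10 allotted to Ximena's branch passes to Ximena's issue by representation.
Mateo's line is the sole branch at this level, so the full 1/10 passes to Mateo's issue by representation.
The 1/10 is divided into 2 equal shares of 1/20 among Ramiro, Fernando.
Ramiro is living and takes 1/20.
Fernando is living and takes 1/20.
Soledad is living and takes 1/5.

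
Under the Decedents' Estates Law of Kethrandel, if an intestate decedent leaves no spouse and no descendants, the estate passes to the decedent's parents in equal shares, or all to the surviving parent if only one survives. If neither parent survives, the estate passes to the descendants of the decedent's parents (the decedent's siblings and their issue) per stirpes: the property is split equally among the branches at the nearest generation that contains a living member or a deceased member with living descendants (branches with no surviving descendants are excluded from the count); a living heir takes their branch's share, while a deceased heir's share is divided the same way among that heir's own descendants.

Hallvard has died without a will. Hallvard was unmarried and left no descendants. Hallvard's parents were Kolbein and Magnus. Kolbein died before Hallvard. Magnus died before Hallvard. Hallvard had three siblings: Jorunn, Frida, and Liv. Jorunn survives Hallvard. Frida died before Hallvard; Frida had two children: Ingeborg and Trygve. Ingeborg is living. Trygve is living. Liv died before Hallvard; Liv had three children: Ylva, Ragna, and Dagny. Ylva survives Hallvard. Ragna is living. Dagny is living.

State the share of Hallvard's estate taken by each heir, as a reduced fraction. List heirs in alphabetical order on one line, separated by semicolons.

Dagny 1/9; Ingeborg 1/6; Jorunn 1/3; Ragna 1/9; Trygve 1/6; Ylva 1/9

Neither parent survives and there are no descendants, so the estate passes to Hallvard's siblings and their issue per stirpes.
The estate is divided into 3 equal shares of 1/3 among Jorunn, Frida, Liv.
Jorunn is living and takes 1/3.
Frida predeceased; the 1/3 allotted to Frida's branch passes to Frida's issue by representation.
The 1/3 is divided into 2 equal shares of 1/6 among Ingeborg, Trygve.
Ingeborg is living and takes 1/6.
Trygve is living and takes 1/6.
Liv predeceased; the 1/3 allotted to Liv's branch passes to Liv's issue by representation.
The 1/3 is divided into 3 equal shares of 1/9 among Ylva, Ragna, Dagny.
Ylva is living and takes 1/9.
Ragna is living and takes 1/9.
Dagny is living and takes 1/9.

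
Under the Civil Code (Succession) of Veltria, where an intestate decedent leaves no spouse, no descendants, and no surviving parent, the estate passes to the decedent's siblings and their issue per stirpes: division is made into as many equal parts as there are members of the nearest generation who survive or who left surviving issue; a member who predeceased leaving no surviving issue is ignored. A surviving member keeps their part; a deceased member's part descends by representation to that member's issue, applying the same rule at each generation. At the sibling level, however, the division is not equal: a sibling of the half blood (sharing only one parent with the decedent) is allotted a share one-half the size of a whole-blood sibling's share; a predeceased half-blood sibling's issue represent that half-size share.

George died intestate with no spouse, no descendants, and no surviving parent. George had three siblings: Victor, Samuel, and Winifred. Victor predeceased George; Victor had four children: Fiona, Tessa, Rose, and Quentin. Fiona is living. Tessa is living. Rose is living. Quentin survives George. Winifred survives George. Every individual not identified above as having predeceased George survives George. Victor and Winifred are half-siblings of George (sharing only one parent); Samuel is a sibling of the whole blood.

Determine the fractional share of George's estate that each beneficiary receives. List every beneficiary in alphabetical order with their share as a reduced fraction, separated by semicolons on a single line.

Fiona 1/16; Quentin 1/16; Rose 1/16; Samuel 1/2; Tessa 1/16; Winifred 1/4

No spouse, descendants, or parent survives, so the estate passes to George's siblings per stirpes.
Half-blood siblings count for one-half the weight of whole-blood siblings at the initial division.
Dividing 1 in proportion to weights (total weight 2): Victor (weight 1/2) → 1/4; Samuel (weight 1) → 1/2; Winifred (weight 1/2) → 1/4.
Victor predeceased; the 1/4 allotted to Victor's branch passes to Victor's issue by representation.
The 1/4 is divided into 4 equal shares of 1/16 among Fiona, Tessa, Rose, Quentin.
Fiona is living and takes 1/16.
Tessa is living and takes 1/16.
Rose is living and takes 1/16.
Quentin is living and takes 1/16.
Samuel is living and takes 1/2.
Winifred is living and takes 1/4.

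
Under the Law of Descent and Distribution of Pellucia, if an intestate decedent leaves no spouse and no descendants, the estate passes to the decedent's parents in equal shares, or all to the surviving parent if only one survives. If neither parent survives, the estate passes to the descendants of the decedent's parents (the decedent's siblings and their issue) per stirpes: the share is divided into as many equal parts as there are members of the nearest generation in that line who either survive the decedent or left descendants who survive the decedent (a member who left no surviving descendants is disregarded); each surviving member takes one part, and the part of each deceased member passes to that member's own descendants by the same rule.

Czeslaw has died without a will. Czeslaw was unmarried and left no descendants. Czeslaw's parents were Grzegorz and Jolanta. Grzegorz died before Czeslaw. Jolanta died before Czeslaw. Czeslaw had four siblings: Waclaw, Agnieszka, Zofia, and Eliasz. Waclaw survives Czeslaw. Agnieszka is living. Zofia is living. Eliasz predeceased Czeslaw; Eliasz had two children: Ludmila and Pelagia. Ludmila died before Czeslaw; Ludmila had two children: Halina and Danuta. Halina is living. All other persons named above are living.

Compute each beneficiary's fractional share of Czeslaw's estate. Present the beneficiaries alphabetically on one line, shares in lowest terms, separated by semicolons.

Agnieszka 1/4; Danuta 1/16; Halina 1/16; Pelagia 1/8; Waclaw 1/4; Zofia 1/4

Neither parent survives and there are no descendants, so the estate passes to Czeslaw's siblings and their issue per stirpes.
The estate is divided into 4 equal shares of 1/4 among Waclaw, Agnieszka, Zofia, Eliasz.
Waclaw is living and takes 1/4.
Agnieszka is living and takes 1/4.
Zofia is living and takes 1/4.
Eliasz predeceased; the 1/4 allotted to Eliasz's branch passes to Eliasz's issue by representation.
The 1/4 is divided into 2 equal shares of 1/8 among Ludmila, Pelagia.
Ludmila predeceased; the 1/8 allotted to Ludmila's branch passes to Ludmila's issue by representation.
The 1/8 is divided into 2 equal shares of 1/16 among Halina, Danuta.
Halina is living and takes 1/16.
Danuta is living and takes 1/16.
Pelagia is living and takes 1/8.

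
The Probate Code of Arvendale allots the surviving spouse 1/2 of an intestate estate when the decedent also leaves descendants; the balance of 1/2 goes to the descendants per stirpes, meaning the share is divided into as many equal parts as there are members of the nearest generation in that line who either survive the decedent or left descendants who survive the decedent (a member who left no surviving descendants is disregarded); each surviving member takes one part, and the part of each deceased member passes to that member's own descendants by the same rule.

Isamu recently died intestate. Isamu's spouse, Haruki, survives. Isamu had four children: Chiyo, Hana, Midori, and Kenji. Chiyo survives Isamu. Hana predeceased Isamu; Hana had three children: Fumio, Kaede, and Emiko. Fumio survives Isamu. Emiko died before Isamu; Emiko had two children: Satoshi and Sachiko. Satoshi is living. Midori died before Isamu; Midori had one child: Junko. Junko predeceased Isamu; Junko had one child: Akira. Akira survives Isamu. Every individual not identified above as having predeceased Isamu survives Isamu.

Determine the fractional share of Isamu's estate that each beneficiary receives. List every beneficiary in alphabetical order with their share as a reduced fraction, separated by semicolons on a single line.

Haruki, as surviving spouse, takes 1/2.
The remaining 1/2 passes to Isamu's descendants per stirpes.
The 1/2 is divided into 4 equal shares of 1/8 among Chiyo, Hana, Midori, Kenji.
Chiyo is living and takes 1/8.
Hana predeceased; the 1/8 allotted to Hana's branch passes to Hana's issue by representation.
The 1/8 is divided into 3 equal shares of 1/24 among Fumio, Kaede, Emiko.
Fumio is living and takes 1/24.
Kaede is living and takes 1/24.
Emiko predeceased; the 1/24 allotted to Emiko's branch passes to Emiko's issue by representation.
The 1/24 is divided into 2 equal shares of 1/48 among Satoshi, Sachiko.
Satoshi is living and takes 1/48.
Sachiko is living and takes 1/48.
Midori predeceased; the 1/8 allotted to Midori's branch passes to Midori's issue by representation.
Junko's line is the sole branch at this level, so the full 1/8 passes to Junko's issue by representation.
Akira is the sole taker at this level and receives the full 1/8.
Kenji is living and takes 1/8.

Akira 1/8; Chiyo 1/8; Fumio 1/24; Haruki 1/2; Kaede 1/24; Kenji 1/8; Sachiko 1/48; Satoshi 1/48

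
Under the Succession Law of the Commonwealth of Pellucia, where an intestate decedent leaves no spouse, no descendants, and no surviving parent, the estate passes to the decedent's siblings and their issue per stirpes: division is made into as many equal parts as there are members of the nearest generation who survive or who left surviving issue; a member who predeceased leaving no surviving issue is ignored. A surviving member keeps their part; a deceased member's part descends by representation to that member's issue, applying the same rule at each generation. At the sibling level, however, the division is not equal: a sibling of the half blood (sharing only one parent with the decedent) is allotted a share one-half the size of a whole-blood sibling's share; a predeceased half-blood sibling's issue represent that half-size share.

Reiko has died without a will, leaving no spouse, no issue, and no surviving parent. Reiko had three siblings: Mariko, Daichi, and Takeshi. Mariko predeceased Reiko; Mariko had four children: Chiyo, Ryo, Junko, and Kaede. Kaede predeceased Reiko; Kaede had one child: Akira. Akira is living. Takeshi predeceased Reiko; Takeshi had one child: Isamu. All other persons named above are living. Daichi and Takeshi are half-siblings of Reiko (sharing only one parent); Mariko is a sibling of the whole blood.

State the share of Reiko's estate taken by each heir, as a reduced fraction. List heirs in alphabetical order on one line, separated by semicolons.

No spouse, descendants, or parent survives, so the estate passes to Reiko's siblings per stirpes.
Half-blood siblings count for one-half the weight of whole-blood siblings at the initial division.
Dividing 1 in proportion to weights (total weight 2): Mariko (weight 1) → 1/2; Daichi (weight 1/2) → 1/4; Takeshi (weight 1/2) → 1/4.
Mariko predeceased; the 1/2 allotted to Mariko's branch passes to Mariko's issue by representation.
The 1/2 is divided into 4 equal shares of 1/8 among Chiyo, Ryo, Junko, Kaede.
Chiyo is living and takes 1/8.
Ryo is living and takes 1/8.
Junko is living and takes 1/8.
Kaede predeceased; the 1/8 allotted to Kaede's branch passes to Kaede's issue by representation.
Akira is the sole taker at this level and receives the full 1/8.
Daichi is living and takes 1/4.
Takeshi predeceased; the 1/4 allotted to Takeshi's branch passes to Takeshi's issue by representation.
Isamu is the sole taker at this level and receives the full 1/4.

Akira 1/8; Chiyo 1/8; Daichi 1/4; Isamu 1/4; Junko 1/8; Ryo 1/8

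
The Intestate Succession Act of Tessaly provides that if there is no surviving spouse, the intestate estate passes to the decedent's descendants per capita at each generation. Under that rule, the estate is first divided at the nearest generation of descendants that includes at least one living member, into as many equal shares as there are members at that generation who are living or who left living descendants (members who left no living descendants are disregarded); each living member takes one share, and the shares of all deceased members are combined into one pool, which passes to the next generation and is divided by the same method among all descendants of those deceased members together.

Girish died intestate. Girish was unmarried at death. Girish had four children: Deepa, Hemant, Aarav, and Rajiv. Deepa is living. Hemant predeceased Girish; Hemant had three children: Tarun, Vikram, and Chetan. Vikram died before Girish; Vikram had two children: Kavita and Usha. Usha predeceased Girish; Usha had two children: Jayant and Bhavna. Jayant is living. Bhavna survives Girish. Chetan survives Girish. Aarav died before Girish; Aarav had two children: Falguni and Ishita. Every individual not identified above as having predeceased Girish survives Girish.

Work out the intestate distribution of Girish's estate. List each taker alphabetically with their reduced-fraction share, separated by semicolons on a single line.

There is no surviving spouse, so the entire estate passes to Girish's descendants per capita at each generation.
At generation 1 (Deepa, Hemant, Aarav, Rajiv) there are 4 shares of (1)/4 = 1/4 each.
Living: Deepa and Rajiv — each takes 1/4.
Deceased: Hemant and Aarav. Their combined 1/2 is pooled and carried to generation 2.
At generation 2 (Tarun, Vikram, Chetan, Falguni, Ishita) there are 5 shares of (1/2)/5 = 1/10 each.
Living: Tarun, Chetan, Falguni, and Ishita — each takes 1/10.
Deceased: Vikram. That 1/10 share is carried to generation 3.
At generation 3 (Kavita, Usha) there are 2 shares of (1/10)/2 = 1/20 each.
Living: Kavita — each takes 1/20.
Deceased: Usha. That 1/20 share is carried to generation 4.
At generation 4 (Jayant, Bhavna) there are 2 shares of (1/20)/2 = 1/40 each.
Living: Jayant and Bhavna — each takes 1/40.

Bhavna 1/40; Chetan 1/10; Deepa 1/4; Falguni 1/10; Ishita 1/10; Jayant 1/40; Kavita 1/20; Rajiv 1/4; Tarun 1/10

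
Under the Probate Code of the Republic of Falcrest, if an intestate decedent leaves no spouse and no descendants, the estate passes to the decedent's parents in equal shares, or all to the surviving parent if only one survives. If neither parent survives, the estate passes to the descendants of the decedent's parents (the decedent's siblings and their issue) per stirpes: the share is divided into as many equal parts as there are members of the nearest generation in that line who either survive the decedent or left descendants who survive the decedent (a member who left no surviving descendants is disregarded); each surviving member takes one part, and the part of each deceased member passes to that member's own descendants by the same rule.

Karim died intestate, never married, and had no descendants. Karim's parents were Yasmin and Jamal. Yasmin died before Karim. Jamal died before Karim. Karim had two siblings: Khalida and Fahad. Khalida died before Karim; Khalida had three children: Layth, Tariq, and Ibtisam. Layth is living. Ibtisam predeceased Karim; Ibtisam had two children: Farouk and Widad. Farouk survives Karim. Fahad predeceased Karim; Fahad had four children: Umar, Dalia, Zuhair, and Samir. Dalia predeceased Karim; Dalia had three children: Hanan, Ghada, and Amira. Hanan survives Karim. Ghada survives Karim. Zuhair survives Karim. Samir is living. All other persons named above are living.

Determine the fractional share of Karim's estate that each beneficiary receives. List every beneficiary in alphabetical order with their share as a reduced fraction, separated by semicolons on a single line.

Amira 1/24; Farouk 1/12; Ghada 1/24; Hanan 1/24; Layth 1/6; Samir 1/8; Tariq 1/6; Umar 1/8; Widad 1/12; Zuhair 1/8

Neither parent survives and there are no descendants, so the estate passes to Karim's siblings and their issue per stirpes.
The estate is divided into 2 equal shares of 1/2 among Khalida, Fahad.
Khalida predeceased; the 1/2 allotted to Khalida's branch passes to Khalida's issue by representation.
The 1/2 is divided into 3 equal shares of 1/6 among Layth, Tariq, Ibtisam.
Layth is living and takes 1/6.
Tariq is living and takes 1/6.
Ibtisam predeceased; the 1/6 allotted to Ibtisam's branch passes to Ibtisam's issue by representation.
The 1/6 is divided into 2 equal shares of 1/12 among Farouk, Widad.
Farouk is living and takes 1/12.
Widad is living and takes 1/12.
Fahad predeceased; the 1/2 allotted to Fahad's branch passes to Fahad's issue by representation.
The 1/2 is divided into 4 equal shares of 1/8 among Umar, Dalia, Zuhair, Samir.
Umar is living and takes 1/8.
Dalia predeceased; the 1/8 allotted to Dalia's branch passes to Dalia's issue by representation.
The 1/8 is divided into 3 equal shares of 1/24 among Hanan, Ghada, Amira.
Hanan is living and takes 1/24.
Ghada is living and takes 1/24.
Amira is living and takes 1/24.
Zuhair is living and takes 1/8.
Samir is living and takes 1/8.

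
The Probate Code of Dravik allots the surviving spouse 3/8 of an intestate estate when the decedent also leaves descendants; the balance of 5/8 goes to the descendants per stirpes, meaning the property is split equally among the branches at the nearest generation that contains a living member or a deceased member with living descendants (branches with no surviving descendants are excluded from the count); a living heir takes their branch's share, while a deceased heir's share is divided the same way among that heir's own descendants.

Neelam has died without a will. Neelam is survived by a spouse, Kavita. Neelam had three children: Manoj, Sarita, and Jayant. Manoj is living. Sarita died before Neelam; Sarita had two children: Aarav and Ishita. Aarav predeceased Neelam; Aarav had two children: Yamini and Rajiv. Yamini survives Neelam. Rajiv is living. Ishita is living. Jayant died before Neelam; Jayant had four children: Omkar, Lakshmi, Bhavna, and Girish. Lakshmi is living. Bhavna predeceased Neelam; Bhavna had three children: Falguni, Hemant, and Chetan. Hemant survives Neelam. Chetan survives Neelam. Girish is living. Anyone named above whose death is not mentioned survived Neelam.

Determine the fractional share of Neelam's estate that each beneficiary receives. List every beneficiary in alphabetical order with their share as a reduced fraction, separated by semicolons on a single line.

Kavita, as surviving spouse, takes 3/8.
The remaining 5/8 passes to Neelam's descendants per stirpes.
The 5/8 is divided into 3 equal shares of 5/24 among Manoj, Sarita, Jayant.
Manoj is living and takes 5/24.
Sarita predeceased; the 5/24 allotted to Sarita's branch passes to Sarita's issue by representation.
The 5/24 is divided into 2 equal shares of 5/48 among Aarav, Ishita.
Aarav predeceased; the 5/48 allotted to Aarav's branch passes to Aarav's issue by representation.
The 5/48 is divided into 2 equal shares of 5/96 among Yamini, Rajiv.
Yamini is living and takes 5/96.
Rajiv is living and takes 5/96.
Ishita is living and takes 5/48.
Jayant predeceased; the 5/24 allotted to Jayant's branch passes to Jayant's issue by representation.
The 5/24 is divided into 4 equal shares of 5/96 among Omkar, Lakshmi, Bhavna, Girish.
Omkar is living and takes 5/96.
Lakshmi is living and takes 5/96.
Bhavna predeceased; the 5/96 allotted to Bhavna's branch passes to Bhavna's issue by representation.
The 5/96 is divided into 3 equal shares of 5/288 among Falguni, Hemant, Chetan.
Falguni is living and takes 5/288.
Hemant is living and takes 5/288.
Chetan is living and takes 5/288.
Girish is living and takes 5/96.

Chetan 5/288; Falguni 5/288; Girish 5/96; Hemant 5/288; Ishita 5/48; Kavita 3/8; Lakshmi 5/96; Manoj 5/24; Omkar 5/96; Rajiv 5/96; Yamini 5/96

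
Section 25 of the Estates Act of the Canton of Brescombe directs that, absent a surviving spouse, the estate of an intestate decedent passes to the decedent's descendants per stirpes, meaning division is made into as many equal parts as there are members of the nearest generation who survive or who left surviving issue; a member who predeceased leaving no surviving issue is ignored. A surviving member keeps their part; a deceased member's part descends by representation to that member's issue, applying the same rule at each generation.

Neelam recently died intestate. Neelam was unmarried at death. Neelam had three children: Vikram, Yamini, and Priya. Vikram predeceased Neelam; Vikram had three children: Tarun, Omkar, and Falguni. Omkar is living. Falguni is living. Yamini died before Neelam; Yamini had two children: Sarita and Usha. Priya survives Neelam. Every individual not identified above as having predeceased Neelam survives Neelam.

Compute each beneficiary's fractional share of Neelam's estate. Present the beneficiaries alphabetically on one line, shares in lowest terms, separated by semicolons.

There is no surviving spouse, so the entire estate passes to Neelam's descendants per stirpes.
The estate is divided into 3 equal shares of 1/3 among Vikram, Yamini, Priya.
Vikram predeceased; the 1/3 allotted to Vikram's branch passes to Vikram's issue by representation.
The 1/3 is divided into 3 equal shares of 1/9 among Tarun, Omkar, Falguni.
Tarun is living and takes 1/9.
Omkar is living and takes 1/9.
Falguni is living and takes 1/9.
Yamini predeceased; the 1/3 allotted to Yamini's branch passes to Yamini's issue by representation.
The 1/3 is divided into 2 equal shares of 1/6 among Sarita, Usha.
Sarita is living and takes 1/6.
Usha is living and takes 1/6.
Priya is living and takes 1/3.

Falguni 1/9; Omkar 1/9; Priya 1/3; Sarita 1/6; Tarun 1/9; Usha 1/6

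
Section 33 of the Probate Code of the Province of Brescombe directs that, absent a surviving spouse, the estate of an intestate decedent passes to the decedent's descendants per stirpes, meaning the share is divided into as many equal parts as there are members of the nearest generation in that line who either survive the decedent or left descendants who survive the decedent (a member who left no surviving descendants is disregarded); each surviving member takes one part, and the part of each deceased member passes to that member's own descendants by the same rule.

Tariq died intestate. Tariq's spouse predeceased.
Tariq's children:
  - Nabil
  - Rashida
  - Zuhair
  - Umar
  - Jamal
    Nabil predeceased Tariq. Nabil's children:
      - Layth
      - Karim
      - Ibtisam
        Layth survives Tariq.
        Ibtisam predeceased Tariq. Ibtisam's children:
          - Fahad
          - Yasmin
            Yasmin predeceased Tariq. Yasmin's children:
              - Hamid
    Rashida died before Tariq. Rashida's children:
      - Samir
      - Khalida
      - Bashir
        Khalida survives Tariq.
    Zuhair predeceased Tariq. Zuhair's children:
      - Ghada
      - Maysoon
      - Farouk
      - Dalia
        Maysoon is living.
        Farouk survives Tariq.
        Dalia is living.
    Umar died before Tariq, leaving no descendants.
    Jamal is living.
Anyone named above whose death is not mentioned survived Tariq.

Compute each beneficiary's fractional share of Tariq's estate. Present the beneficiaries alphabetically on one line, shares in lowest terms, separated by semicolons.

Bashir 1/12; Dalia 1/16; Fahad 1/24; Farouk 1/16; Ghada 1/16; Hamid 1/24; Jamal 1/4; Karim 1/12; Khalida 1/12; Layth 1/12; Maysoon 1/16; Samir 1/12

There is no surviving spouse, so the entire estate passes to Tariq's descendants per stirpes.
Umar left no surviving issue, so that branch lapses and is disregarded.
The estate is divided into 4 equal shares of 1/4 among Nabil, Rashida, Zuhair, Jamal.
Nabil predeceased; the 1/4 allotted to Nabil's branch passes to Nabil's issue by representation.
The 1/4 is divided into 3 equal shares of 1/12 among Layth, Karim, Ibtisam.
Layth is living and takes 1/12.
Karim is living and takes 1/12.
Ibtisam predeceased; the 1/12 allotted to Ibtisam's branch passes to Ibtisam's issue by representation.
The 1/12 is divided into 2 equal shares of 1/24 among Fahad, Yasmin.
Fahad is living and takes 1/24.
Yasmin predeceased; the 1/24 allotted to Yasmin's branch passes to Yasmin's issue by representation.
Hamid is the sole taker at this level and receives the full 1/24.
Rashida predeceased; the 1/4 allotted to Rashida's branch passes to Rashida's issue by representation.
The 1/4 is divided into 3 equal shares of 1/12 among Samir, Khalida, Bashir.
Samir is living and takes 1/12.
Khalida is living and takes 1/12.
Bashir is living and takes 1/12.
Zuhair predeceased; the 1/4 allotted to Zuhair's branch passes to Zuhair's issue by representation.
The 1/4 is divided into 4 equal shares of 1/16 among Ghada, Maysoon, Farouk, Dalia.
Ghada is living and takes 1/16.
Maysoon is living and takes 1/16.
Farouk is living and takes 1/16.
Dalia is living and takes 1/16.
Jamal is living and takes 1/4.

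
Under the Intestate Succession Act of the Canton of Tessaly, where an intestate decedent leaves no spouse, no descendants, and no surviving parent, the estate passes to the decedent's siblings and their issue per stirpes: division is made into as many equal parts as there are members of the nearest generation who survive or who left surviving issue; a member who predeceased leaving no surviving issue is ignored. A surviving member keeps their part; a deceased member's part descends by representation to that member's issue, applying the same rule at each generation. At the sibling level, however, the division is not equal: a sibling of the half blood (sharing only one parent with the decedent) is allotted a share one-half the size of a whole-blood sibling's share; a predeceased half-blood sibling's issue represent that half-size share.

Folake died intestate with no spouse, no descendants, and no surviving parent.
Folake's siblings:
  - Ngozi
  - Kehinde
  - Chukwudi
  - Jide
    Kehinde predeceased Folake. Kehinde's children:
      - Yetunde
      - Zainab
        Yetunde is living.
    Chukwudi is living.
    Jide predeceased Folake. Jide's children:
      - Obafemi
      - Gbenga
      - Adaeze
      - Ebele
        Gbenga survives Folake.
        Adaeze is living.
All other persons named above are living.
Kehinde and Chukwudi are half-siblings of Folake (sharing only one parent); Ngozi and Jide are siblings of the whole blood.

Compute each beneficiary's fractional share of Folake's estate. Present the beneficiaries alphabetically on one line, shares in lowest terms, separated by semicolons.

Adaeze 1/12; Chukwudi 1/6; Ebele 1/12; Gbenga 1/12; Ngozi 1/3; Obafemi 1/12; Yetunde 1/12; Zainab 1/12

No spouse, descendants, or parent survives, so the estate passes to Folake's siblings per stirpes.
Half-blood siblings count for one-half the weight of whole-blood siblings at the initial division.
Dividing 1 in proportion to weights (total weight 3): Ngozi (weight 1) → 1/3; Kehinde (weight 1/2) → 1/6; Chukwudi (weight 1/2) → 1/6; Jide (weight 1) → 1/3.
Ngozi is living and takes 1/3.
Kehinde predeceased; the 1/6 allotted to Kehinde's branch passes to Kehinde's issue by representation.
The 1/6 is divided into 2 equal shares of 1/12 among Yetunde, Zainab.
Yetunde is living and takes 1/12.
Zainab is living and takes 1/12.
Chukwudi is living and takes 1/6.
Jide predeceased; the 1/3 allotted to Jide's branch passes to Jide's issue by representation.
The 1/3 is divided into 4 equal shares of 1/12 among Obafemi, Gbenga, Adaeze, Ebele.
Obafemi is living and takes 1/12.
Gbenga is living and takes 1/12.
Adaeze is living and takes 1/12.
Ebele is living and takes 1/12.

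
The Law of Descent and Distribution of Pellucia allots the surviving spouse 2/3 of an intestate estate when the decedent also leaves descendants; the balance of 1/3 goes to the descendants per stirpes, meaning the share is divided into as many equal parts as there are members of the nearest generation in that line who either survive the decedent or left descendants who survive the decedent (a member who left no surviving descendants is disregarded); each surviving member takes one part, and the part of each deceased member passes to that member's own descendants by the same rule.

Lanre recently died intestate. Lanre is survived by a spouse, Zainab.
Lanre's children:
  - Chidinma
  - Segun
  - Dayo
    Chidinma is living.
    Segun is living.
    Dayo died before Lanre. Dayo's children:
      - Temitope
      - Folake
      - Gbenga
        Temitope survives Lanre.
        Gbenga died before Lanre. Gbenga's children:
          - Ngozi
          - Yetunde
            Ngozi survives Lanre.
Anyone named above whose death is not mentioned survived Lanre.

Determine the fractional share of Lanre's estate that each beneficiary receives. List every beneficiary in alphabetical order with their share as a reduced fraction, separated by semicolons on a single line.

Chidinma 1/9; Folake 1/27; Ngozi 1/54; Segun 1/9; Temitope 1/27; Yetunde 1/54; Zainab 2/3

Zainab, as surviving spouse, takes 2/3.
The remaining 1/3 passes to Lanre's descendants per stirpes.
The 1/3 is divided into 3 equal shares of 1/9 among Chidinma, Segun, Dayo.
Chidinma is living and takes 1/9.
Segun is living and takes 1/9.
Dayo predeceased; the 1/9 allotted to Dayo's branch passes to Dayo's issue by representation.
The 1/9 is divided into 3 equal shares of 1/27 among Temitope, Folake, Gbenga.
Temitope is living and takes 1/27.
Folake is living and takes 1/27.
Gbenga predeceased; the 1/27 allotted to Gbenga's branch passes to Gbenga's issue by representation.
The 1/27 is divided into 2 equal shares of 1/54 among Ngozi, Yetunde.
Ngozi is living and takes 1/54.
Yetunde is living and takes 1/54.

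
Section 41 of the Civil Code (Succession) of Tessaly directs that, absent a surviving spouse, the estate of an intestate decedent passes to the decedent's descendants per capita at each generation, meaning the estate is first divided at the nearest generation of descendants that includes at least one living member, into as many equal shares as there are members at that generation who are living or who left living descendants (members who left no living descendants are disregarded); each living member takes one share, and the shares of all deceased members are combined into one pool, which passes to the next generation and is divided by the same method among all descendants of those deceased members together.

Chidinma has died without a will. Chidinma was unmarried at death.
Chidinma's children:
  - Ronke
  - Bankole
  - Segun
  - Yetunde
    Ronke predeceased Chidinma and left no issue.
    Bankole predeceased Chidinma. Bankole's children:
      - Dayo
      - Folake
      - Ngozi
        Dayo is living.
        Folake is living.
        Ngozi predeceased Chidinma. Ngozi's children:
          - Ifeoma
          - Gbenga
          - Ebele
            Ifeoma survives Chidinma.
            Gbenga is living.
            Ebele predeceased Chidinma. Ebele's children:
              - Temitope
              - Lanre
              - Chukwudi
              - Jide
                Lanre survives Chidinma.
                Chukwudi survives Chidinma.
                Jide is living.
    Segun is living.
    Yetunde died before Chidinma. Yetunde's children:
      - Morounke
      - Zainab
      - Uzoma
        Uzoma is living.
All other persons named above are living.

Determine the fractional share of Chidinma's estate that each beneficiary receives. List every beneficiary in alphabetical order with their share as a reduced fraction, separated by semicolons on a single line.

There is no surviving spouse, so the entire estate passes to Chidinma's descendants per capita at each generation.
At generation 1 (Bankole, Segun, Yetunde) there are 3 shares of (1)/3 = 1/3 each.
Living: Segun — each takes 1/3.
Deceased: Bankole and Yetunde. Their combined 2/3 is pooled and carried to generation 2.
At generation 2 (Dayo, Folake, Ngozi, Morounke, Zainab, Uzoma) there are 6 shares of (2/3)/6 = 1/9 each.
Living: Dayo, Folake, Morounke, Zainab, and Uzoma — each takes 1/9.
Deceased: Ngozi. That 1/9 share is carried to generation 3.
At generation 3 (Ifeoma, Gbenga, Ebele) there are 3 shares of (1/9)/3 = 1/27 each.
Living: Ifeoma and Gbenga — each takes 1/27.
Deceased: Ebele. That 1/27 share is carried to generation 4.
At generation 4 (Temitope, Lanre, Chukwudi, Jide) there are 4 shares of (1/27)/4 = 1/108 each.
Living: Temitope, Lanre, Chukwudi, and Jide — each takes 1/108.

Chukwudi 1/108; Dayo 1/9; Folake 1/9; Gbenga 1/27; Ifeoma 1/27; Jide 1/108; Lanre 1/108; Morounke 1/9; Segun 1/3; Temitope 1/108; Uzoma 1/9; Zainab 1/9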